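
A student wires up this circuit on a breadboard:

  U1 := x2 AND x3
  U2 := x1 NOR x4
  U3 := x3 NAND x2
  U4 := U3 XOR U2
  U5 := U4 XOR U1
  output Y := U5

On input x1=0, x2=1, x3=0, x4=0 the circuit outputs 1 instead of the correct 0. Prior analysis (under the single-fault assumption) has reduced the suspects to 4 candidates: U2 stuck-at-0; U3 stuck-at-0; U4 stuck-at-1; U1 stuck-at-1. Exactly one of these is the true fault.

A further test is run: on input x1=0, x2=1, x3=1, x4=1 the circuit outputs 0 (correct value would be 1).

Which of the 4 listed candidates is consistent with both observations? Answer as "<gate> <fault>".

Evaluate each candidate on input x1=0, x2=1, x3=1, x4=1:
  U2 stuck-at-0: U1=1, U2=0 [stuck-at-0], U3=0, U4=0, U5=1 → 1 — eliminated
  U3 stuck-at-0: U1=1, U2=0, U3=0 [stuck-at-0], U4=0, U5=1 → 1 — eliminated
  U4 stuck-at-1: U1=1, U2=0, U3=0, U4=1 [stuck-at-1], U5=0 → 0 — matches
  U1 stuck-at-1: U1=1 [stuck-at-1], U2=0, U3=0, U4=0, U5=1 → 1 — eliminated
Only U4 stuck-at-1 reproduces the observed 0.

U4 stuck-at-1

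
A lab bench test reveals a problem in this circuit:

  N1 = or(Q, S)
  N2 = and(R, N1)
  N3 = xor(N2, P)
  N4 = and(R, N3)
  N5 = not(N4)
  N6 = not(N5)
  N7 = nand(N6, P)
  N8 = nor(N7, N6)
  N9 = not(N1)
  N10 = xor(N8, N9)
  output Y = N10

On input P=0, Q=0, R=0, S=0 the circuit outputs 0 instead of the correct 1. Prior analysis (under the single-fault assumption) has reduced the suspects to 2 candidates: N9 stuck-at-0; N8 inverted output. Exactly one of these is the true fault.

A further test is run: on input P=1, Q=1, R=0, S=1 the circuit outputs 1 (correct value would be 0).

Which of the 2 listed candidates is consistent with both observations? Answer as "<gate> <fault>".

N8 inverted output

Evaluate each candidate on input P=1, Q=1, R=0, S=1:
  N9 stuck-at-0: N1=1, N2=0, N3=1, N4=0, N5=1, N6=0, N7=1, N8=0, N9=0 [stuck-at-0], N10=0 → 0 — eliminated
  N8 inverted output: N1=1, N2=0, N3=1, N4=0, N5=1, N6=0, N7=1, N8=1 [inverted output], N9=0, N10=1 → 1 — matches
Only N8 inverted output reproduces the observed 1.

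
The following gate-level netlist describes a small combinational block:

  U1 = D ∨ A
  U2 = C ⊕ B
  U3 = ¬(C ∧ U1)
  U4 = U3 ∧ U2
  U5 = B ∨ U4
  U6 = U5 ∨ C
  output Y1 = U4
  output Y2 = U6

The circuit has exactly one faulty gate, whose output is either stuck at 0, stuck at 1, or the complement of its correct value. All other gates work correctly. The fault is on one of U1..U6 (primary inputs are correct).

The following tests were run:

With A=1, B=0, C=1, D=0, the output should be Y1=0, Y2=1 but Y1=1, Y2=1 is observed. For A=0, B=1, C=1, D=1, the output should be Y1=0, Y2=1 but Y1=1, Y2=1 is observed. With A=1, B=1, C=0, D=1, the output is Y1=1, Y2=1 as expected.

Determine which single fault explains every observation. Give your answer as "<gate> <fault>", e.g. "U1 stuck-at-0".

Fault-free values for test 1 (A=1, B=0, C=1, D=0): U1=1, U2=1, U3=0, U4=0, U5=0, U6=1, giving Y1=0, Y2=1. Observed Y1=1, Y2=1.
Test 1: faults giving observed Y1=1, Y2=1 are {U1 stuck-at-0, U1 inverted output, U3 stuck-at-1, U3 inverted output, U4 stuck-at-1, U4 inverted output}.
Test 2 (A=0, B=1, C=1, D=1): fault-free U1=1, U2=0, U3=0, U4=0, U5=1, U6=1 → Y1=0, Y2=1; observed Y1=1, Y2=1. Eliminates U1 stuck-at-0, U1 inverted output, U3 stuck-at-1, U3 inverted output.
Test 3 (A=1, B=1, C=0, D=1): fault-free U1=1, U2=1, U3=1, U4=1, U5=1, U6=1 → Y1=1, Y2=1; observed Y1=1, Y2=1. Eliminates U4 inverted output.
Only U4 stuck-at-1 is consistent with every test.

U4 stuck-at-1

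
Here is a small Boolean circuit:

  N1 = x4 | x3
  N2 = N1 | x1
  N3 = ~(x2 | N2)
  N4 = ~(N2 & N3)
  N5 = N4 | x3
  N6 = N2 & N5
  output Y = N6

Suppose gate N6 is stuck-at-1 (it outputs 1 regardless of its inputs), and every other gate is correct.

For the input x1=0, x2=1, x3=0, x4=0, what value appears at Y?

1

Propagate with N6 forced: N1=0, N2=0, N3=0, N4=1, N5=1, N6=1 [stuck-at-1].
So Y = 1. (Without the fault it would be 0.)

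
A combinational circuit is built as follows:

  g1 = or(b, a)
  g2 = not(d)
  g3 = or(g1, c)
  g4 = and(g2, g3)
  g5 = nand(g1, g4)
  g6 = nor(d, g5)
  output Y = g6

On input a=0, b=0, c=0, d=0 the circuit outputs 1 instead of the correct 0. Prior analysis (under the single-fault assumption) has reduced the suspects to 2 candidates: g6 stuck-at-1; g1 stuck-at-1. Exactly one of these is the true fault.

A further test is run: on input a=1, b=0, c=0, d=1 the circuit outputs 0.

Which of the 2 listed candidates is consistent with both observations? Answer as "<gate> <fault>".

Evaluate each candidate on input a=1, b=0, c=0, d=1:
  g6 stuck-at-1: g1=1, g2=0, g3=1, g4=0, g5=1, g6=1 [stuck-at-1] → 1 — eliminated
  g1 stuck-at-1: g1=1 [stuck-at-1], g2=0, g3=1, g4=0, g5=1, g6=0 → 0 — matches
Only g1 stuck-at-1 reproduces the observed 0.

g1 stuck-at-1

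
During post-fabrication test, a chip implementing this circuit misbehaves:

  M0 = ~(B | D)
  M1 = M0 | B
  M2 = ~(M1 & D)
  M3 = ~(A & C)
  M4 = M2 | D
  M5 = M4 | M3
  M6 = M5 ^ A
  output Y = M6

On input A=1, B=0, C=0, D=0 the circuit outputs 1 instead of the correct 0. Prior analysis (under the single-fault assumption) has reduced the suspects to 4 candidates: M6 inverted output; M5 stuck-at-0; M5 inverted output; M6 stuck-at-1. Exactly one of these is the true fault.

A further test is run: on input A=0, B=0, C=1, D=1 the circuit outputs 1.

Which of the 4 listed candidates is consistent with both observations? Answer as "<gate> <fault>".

M6 stuck-at-1

Evaluate each candidate on input A=0, B=0, C=1, D=1:
  M6 inverted output: M0=0, M1=0, M2=1, M3=1, M4=1, M5=1, M6=0 [inverted output] → 0 — eliminated
  M5 stuck-at-0: M0=0, M1=0, M2=1, M3=1, M4=1, M5=0 [stuck-at-0], M6=0 → 0 — eliminated
  M5 inverted output: M0=0, M1=0, M2=1, M3=1, M4=1, M5=0 [inverted output], M6=0 → 0 — eliminated
  M6 stuck-at-1: M0=0, M1=0, M2=1, M3=1, M4=1, M5=1, M6=1 [stuck-at-1] → 1 — matches
Only M6 stuck-at-1 reproduces the observed 1.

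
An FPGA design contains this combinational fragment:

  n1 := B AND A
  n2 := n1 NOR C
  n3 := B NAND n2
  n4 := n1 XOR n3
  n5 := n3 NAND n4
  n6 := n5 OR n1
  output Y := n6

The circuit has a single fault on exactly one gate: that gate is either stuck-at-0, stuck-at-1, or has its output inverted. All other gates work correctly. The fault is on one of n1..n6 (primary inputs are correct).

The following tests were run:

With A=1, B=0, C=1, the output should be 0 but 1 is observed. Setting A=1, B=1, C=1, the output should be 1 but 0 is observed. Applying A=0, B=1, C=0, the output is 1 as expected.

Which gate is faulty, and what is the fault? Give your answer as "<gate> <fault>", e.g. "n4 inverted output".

Fault-free values for test 1 (A=1, B=0, C=1): n1=0, n2=0, n3=1, n4=1, n5=0, n6=0, giving Y=0. Observed 1.
Test 1: faults giving observed 1 are {n1 stuck-at-1, n1 inverted output, n3 stuck-at-0, n3 inverted output, n4 stuck-at-0, n4 inverted output, n5 stuck-at-1, n5 inverted output, n6 stuck-at-1, n6 inverted output}.
Test 2 (A=1, B=1, C=1): fault-free n1=1, n2=0, n3=1, n4=0, n5=1, n6=1 → 1; observed 0. Eliminates n1 stuck-at-1, n3 stuck-at-0, n3 inverted output, n4 stuck-at-0, n4 inverted output, n5 stuck-at-1, n5 inverted output, n6 stuck-at-1.
Test 3 (A=0, B=1, C=0): fault-free n1=0, n2=1, n3=0, n4=0, n5=1, n6=1 → 1; observed 1. Eliminates n6 inverted output.
Only n1 inverted output is consistent with every test.

n1 inverted output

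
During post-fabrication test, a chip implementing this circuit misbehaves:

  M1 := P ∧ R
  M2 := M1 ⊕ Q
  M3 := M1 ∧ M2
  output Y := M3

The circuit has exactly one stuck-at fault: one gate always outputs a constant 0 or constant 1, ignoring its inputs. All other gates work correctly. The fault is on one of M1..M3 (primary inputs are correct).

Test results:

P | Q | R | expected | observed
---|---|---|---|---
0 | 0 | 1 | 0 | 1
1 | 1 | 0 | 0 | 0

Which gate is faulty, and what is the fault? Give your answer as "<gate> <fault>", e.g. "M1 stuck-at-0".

M1 stuck-at-1

Fault-free values for test 1 (P=0, Q=0, R=1): M1=0, M2=0, M3=0, giving Y=0. Observed 1.
Test 1: faults giving observed 1 are {M1 stuck-at-1, M3 stuck-at-1}.
Test 2 (P=1, Q=1, R=0): fault-free M1=0, M2=1, M3=0 → 0; observed 0. Eliminates M3 stuck-at-1.
Only M1 stuck-at-1 is consistent with every test.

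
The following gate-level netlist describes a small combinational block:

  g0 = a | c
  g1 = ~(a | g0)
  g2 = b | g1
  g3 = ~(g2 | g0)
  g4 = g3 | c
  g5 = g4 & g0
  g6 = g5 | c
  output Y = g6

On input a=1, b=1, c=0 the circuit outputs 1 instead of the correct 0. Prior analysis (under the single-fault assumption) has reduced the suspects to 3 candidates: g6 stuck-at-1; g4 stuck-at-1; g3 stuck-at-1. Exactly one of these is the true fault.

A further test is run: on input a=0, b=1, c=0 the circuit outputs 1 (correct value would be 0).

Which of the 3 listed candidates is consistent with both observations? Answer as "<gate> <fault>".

Evaluate each candidate on input a=0, b=1, c=0:
  g6 stuck-at-1: g0=0, g1=1, g2=1, g3=0, g4=0, g5=0, g6=1 [stuck-at-1] → 1 — matches
  g4 stuck-at-1: g0=0, g1=1, g2=1, g3=0, g4=1 [stuck-at-1], g5=0, g6=0 → 0 — eliminated
  g3 stuck-at-1: g0=0, g1=1, g2=1, g3=1 [stuck-at-1], g4=1, g5=0, g6=0 → 0 — eliminated
Only g6 stuck-at-1 reproduces the observed 1.

g6 stuck-at-1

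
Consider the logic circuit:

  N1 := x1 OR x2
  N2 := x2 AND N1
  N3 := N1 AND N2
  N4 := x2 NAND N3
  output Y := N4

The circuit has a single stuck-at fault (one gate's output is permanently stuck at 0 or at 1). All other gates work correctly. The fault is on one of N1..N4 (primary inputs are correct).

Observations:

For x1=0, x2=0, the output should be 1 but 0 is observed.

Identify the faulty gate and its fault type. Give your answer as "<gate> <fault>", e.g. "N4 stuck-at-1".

N4 stuck-at-0

Fault-free values for test 1 (x1=0, x2=0): N1=0, N2=0, N3=0, N4=1, giving Y=1. Observed 0.
Test 1: faults giving observed 0 are {N4 stuck-at-0}.
Only N4 stuck-at-0 is consistent with every test.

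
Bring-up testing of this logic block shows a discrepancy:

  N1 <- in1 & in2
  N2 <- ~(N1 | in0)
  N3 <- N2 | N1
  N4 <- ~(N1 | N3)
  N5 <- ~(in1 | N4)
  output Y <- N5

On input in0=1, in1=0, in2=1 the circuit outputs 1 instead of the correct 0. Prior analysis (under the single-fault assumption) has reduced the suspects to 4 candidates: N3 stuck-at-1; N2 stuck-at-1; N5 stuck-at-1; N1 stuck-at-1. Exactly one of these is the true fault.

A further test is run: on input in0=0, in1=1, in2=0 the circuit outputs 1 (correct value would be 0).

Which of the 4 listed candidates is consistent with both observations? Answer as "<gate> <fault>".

Evaluate each candidate on input in0=0, in1=1, in2=0:
  N3 stuck-at-1: N1=0, N2=1, N3=1 [stuck-at-1], N4=0, N5=0 → 0 — eliminated
  N2 stuck-at-1: N1=0, N2=1 [stuck-at-1], N3=1, N4=0, N5=0 → 0 — eliminated
  N5 stuck-at-1: N1=0, N2=1, N3=1, N4=0, N5=1 [stuck-at-1] → 1 — matches
  N1 stuck-at-1: N1=1 [stuck-at-1], N2=0, N3=1, N4=0, N5=0 → 0 — eliminated
Only N5 stuck-at-1 reproduces the observed 1.

N5 stuck-at-1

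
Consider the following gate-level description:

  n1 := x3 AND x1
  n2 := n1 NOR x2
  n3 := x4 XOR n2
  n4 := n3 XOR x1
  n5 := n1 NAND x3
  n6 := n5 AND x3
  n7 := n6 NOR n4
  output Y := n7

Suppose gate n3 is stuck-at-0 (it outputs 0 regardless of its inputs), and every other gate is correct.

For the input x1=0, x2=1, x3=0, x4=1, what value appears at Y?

Propagate with n3 forced: n1=0, n2=0, n3=0 [stuck-at-0], n4=0, n5=1, n6=0, n7=1.
So Y = 1. (Without the fault it would be 0.)

1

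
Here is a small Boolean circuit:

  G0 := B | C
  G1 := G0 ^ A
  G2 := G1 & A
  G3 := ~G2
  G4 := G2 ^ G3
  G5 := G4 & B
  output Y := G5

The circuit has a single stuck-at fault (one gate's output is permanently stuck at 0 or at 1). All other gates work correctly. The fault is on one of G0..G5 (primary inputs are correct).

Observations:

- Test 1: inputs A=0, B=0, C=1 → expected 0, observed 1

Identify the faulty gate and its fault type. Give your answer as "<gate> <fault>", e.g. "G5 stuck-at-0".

G5 stuck-at-1

Fault-free values for test 1 (A=0, B=0, C=1): G0=1, G1=1, G2=0, G3=1, G4=1, G5=0, giving Y=0. Observed 1.
Test 1: faults giving observed 1 are {G5 stuck-at-1}.
Only G5 stuck-at-1 is consistent with every test.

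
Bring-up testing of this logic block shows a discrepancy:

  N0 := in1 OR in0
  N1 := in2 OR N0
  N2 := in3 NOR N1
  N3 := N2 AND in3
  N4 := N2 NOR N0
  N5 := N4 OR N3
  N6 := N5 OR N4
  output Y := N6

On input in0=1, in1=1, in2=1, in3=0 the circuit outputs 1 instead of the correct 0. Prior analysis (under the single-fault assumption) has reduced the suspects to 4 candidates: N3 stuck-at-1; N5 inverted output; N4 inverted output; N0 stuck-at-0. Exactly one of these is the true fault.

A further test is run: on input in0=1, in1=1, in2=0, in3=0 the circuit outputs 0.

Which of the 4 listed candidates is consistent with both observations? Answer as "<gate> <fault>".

Evaluate each candidate on input in0=1, in1=1, in2=0, in3=0:
  N3 stuck-at-1: N0=1, N1=1, N2=0, N3=1 [stuck-at-1], N4=0, N5=1, N6=1 → 1 — eliminated
  N5 inverted output: N0=1, N1=1, N2=0, N3=0, N4=0, N5=1 [inverted output], N6=1 → 1 — eliminated
  N4 inverted output: N0=1, N1=1, N2=0, N3=0, N4=1 [inverted output], N5=1, N6=1 → 1 — eliminated
  N0 stuck-at-0: N0=0 [stuck-at-0], N1=0, N2=1, N3=0, N4=0, N5=0, N6=0 → 0 — matches
Only N0 stuck-at-0 reproduces the observed 0.

N0 stuck-at-0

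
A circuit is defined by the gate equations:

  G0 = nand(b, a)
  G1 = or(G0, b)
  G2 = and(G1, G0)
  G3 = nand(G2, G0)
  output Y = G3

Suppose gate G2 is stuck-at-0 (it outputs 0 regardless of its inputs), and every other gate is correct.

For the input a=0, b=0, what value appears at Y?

Propagate with G2 forced: G0=1, G1=1, G2=0 [stuck-at-0], G3=1.
So Y = 1. (Without the fault it would be 0.)

1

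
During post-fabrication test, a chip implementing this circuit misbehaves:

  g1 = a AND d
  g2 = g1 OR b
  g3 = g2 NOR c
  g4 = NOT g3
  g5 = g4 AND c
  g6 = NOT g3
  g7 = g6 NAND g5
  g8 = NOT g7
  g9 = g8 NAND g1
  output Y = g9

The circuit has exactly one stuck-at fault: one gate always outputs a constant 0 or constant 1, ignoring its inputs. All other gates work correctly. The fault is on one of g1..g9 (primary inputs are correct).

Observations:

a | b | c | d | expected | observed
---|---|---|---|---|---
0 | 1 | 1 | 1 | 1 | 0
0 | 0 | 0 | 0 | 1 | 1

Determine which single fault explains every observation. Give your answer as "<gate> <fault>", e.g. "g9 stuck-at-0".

Fault-free values for test 1 (a=0, b=1, c=1, d=1): g1=0, g2=1, g3=0, g4=1, g5=1, g6=1, g7=0, g8=1, g9=1, giving Y=1. Observed 0.
Test 1: faults giving observed 0 are {g1 stuck-at-1, g9 stuck-at-0}.
Test 2 (a=0, b=0, c=0, d=0): fault-free g1=0, g2=0, g3=1, g4=0, g5=0, g6=0, g7=1, g8=0, g9=1 → 1; observed 1. Eliminates g9 stuck-at-0.
Only g1 stuck-at-1 is consistent with every test.

g1 stuck-at-1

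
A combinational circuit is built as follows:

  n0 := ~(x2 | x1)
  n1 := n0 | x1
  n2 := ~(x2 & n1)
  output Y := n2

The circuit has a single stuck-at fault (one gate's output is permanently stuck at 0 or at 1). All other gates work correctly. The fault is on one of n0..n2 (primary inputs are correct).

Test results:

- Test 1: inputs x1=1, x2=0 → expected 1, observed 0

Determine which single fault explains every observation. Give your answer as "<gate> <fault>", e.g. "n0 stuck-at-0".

n2 stuck-at-0

Fault-free values for test 1 (x1=1, x2=0): n0=0, n1=1, n2=1, giving Y=1. Observed 0.
Test 1: faults giving observed 0 are {n2 stuck-at-0}.
Only n2 stuck-at-0 is consistent with every test.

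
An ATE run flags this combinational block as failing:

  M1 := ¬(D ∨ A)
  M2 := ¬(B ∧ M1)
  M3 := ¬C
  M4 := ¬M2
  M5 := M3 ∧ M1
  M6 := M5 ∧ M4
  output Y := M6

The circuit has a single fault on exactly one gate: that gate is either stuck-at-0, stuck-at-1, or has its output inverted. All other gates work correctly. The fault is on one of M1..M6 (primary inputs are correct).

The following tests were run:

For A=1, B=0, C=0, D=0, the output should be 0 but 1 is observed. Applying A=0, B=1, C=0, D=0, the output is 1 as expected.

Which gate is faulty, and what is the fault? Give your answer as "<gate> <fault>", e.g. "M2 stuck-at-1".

M6 stuck-at-1

Fault-free values for test 1 (A=1, B=0, C=0, D=0): M1=0, M2=1, M3=1, M4=0, M5=0, M6=0, giving Y=0. Observed 1.
Test 1: faults giving observed 1 are {M6 stuck-at-1, M6 inverted output}.
Test 2 (A=0, B=1, C=0, D=0): fault-free M1=1, M2=0, M3=1, M4=1, M5=1, M6=1 → 1; observed 1. Eliminates M6 inverted output.
Only M6 stuck-at-1 is consistent with every test.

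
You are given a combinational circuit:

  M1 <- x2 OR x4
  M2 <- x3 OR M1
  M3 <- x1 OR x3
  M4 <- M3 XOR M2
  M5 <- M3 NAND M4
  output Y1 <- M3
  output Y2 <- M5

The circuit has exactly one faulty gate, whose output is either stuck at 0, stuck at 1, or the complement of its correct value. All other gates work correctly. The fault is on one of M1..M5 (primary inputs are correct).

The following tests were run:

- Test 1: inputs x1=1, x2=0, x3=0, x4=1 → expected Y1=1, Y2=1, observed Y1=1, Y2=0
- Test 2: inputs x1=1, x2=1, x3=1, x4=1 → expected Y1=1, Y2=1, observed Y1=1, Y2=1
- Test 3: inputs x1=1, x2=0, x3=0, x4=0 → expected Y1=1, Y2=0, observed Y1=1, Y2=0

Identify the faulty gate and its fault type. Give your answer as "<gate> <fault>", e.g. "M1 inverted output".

M1 stuck-at-0

Fault-free values for test 1 (x1=1, x2=0, x3=0, x4=1): M1=1, M2=1, M3=1, M4=0, M5=1, giving Y1=1, Y2=1. Observed Y1=1, Y2=0.
Test 1: faults giving observed Y1=1, Y2=0 are {M1 stuck-at-0, M1 inverted output, M2 stuck-at-0, M2 inverted output, M4 stuck-at-1, M4 inverted output, M5 stuck-at-0, M5 inverted output}.
Test 2 (x1=1, x2=1, x3=1, x4=1): fault-free M1=1, M2=1, M3=1, M4=0, M5=1 → Y1=1, Y2=1; observed Y1=1, Y2=1. Eliminates M2 stuck-at-0, M2 inverted output, M4 stuck-at-1, M4 inverted output, M5 stuck-at-0, M5 inverted output.
Test 3 (x1=1, x2=0, x3=0, x4=0): fault-free M1=0, M2=0, M3=1, M4=1, M5=0 → Y1=1, Y2=0; observed Y1=1, Y2=0. Eliminates M1 inverted output.
Only M1 stuck-at-0 is consistent with every test.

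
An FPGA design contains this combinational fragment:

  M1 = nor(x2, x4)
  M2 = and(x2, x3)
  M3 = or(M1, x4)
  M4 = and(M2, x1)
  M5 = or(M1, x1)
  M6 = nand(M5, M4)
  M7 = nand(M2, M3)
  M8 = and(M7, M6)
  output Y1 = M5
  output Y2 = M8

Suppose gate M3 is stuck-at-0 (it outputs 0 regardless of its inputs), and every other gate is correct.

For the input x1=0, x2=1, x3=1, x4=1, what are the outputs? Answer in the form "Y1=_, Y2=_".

Y1=0, Y2=1

Propagate with M3 forced: M1=0, M2=1, M3=0 [stuck-at-0], M4=0, M5=0, M6=1, M7=1, M8=1.
So the outputs are Y1=0, Y2=1. (Without the fault they would be Y1=0, Y2=0.)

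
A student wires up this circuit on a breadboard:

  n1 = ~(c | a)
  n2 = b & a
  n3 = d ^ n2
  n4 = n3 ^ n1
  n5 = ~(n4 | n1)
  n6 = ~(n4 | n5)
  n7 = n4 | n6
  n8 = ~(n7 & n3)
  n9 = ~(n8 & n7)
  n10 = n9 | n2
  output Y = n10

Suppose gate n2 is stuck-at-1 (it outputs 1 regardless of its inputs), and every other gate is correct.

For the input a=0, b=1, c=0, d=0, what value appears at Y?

1

Propagate with n2 forced: n1=1, n2=1 [stuck-at-1], n3=1, n4=0, n5=0, n6=1, n7=1, n8=0, n9=1, n10=1.
So Y = 1. (Without the fault it would be 0.)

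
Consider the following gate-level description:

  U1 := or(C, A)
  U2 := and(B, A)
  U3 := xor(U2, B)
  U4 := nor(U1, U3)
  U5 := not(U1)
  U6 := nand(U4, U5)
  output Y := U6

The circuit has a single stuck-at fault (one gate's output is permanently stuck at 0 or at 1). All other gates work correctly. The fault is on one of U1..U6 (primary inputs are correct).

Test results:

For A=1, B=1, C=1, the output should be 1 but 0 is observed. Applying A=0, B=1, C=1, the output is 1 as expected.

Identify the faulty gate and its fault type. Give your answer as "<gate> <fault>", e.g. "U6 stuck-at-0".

Fault-free values for test 1 (A=1, B=1, C=1): U1=1, U2=1, U3=0, U4=0, U5=0, U6=1, giving Y=1. Observed 0.
Test 1: faults giving observed 0 are {U1 stuck-at-0, U6 stuck-at-0}.
Test 2 (A=0, B=1, C=1): fault-free U1=1, U2=0, U3=1, U4=0, U5=0, U6=1 → 1; observed 1. Eliminates U6 stuck-at-0.
Only U1 stuck-at-0 is consistent with every test.

U1 stuck-at-0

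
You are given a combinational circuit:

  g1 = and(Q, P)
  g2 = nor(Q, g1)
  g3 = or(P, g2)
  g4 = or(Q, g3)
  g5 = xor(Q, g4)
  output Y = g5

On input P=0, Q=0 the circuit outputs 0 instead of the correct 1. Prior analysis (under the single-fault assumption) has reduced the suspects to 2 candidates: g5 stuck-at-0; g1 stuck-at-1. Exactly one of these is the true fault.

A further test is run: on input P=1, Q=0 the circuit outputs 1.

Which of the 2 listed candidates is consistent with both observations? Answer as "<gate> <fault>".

Evaluate each candidate on input P=1, Q=0:
  g5 stuck-at-0: g1=0, g2=1, g3=1, g4=1, g5=0 [stuck-at-0] → 0 — eliminated
  g1 stuck-at-1: g1=1 [stuck-at-1], g2=0, g3=1, g4=1, g5=1 → 1 — matches
Only g1 stuck-at-1 reproduces the observed 1.

g1 stuck-at-1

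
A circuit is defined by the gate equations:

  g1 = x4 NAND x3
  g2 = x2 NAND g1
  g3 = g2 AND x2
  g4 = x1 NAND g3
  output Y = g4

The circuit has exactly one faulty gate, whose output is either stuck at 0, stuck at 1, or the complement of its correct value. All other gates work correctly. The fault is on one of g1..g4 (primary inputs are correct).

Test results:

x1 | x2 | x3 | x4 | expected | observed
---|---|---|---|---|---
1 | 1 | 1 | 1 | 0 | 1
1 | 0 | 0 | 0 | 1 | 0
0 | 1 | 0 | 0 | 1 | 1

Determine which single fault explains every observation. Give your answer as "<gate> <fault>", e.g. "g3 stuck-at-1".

Fault-free values for test 1 (x1=1, x2=1, x3=1, x4=1): g1=0, g2=1, g3=1, g4=0, giving Y=0. Observed 1.
Test 1: faults giving observed 1 are {g1 stuck-at-1, g1 inverted output, g2 stuck-at-0, g2 inverted output, g3 stuck-at-0, g3 inverted output, g4 stuck-at-1, g4 inverted output}.
Test 2 (x1=1, x2=0, x3=0, x4=0): fault-free g1=1, g2=1, g3=0, g4=1 → 1; observed 0. Eliminates g1 stuck-at-1, g1 inverted output, g2 stuck-at-0, g2 inverted output, g3 stuck-at-0, g4 stuck-at-1.
Test 3 (x1=0, x2=1, x3=0, x4=0): fault-free g1=1, g2=0, g3=0, g4=1 → 1; observed 1. Eliminates g4 inverted output.
Only g3 inverted output is consistent with every test.

g3 inverted output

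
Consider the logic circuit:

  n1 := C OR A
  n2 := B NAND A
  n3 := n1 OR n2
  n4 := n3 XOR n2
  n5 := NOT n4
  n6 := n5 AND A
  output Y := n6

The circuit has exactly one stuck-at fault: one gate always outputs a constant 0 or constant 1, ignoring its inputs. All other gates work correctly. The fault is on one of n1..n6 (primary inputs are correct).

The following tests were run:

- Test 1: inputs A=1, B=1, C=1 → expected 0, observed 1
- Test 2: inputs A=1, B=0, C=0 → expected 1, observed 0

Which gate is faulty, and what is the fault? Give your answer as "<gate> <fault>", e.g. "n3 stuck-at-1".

n3 stuck-at-0

Fault-free values for test 1 (A=1, B=1, C=1): n1=1, n2=0, n3=1, n4=1, n5=0, n6=0, giving Y=0. Observed 1.
Test 1: faults giving observed 1 are {n1 stuck-at-0, n2 stuck-at-1, n3 stuck-at-0, n4 stuck-at-0, n5 stuck-at-1, n6 stuck-at-1}.
Test 2 (A=1, B=0, C=0): fault-free n1=1, n2=1, n3=1, n4=0, n5=1, n6=1 → 1; observed 0. Eliminates n1 stuck-at-0, n2 stuck-at-1, n4 stuck-at-0, n5 stuck-at-1, n6 stuck-at-1.
Only n3 stuck-at-0 is consistent with every test.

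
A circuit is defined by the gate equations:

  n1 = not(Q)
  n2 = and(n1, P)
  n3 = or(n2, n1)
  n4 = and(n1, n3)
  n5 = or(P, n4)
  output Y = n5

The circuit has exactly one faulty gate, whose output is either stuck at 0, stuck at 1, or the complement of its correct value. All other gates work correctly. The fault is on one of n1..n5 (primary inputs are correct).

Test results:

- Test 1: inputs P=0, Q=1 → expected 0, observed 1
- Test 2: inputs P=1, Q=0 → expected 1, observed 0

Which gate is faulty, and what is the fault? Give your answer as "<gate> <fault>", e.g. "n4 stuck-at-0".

n5 inverted output

Fault-free values for test 1 (P=0, Q=1): n1=0, n2=0, n3=0, n4=0, n5=0, giving Y=0. Observed 1.
Test 1: faults giving observed 1 are {n1 stuck-at-1, n1 inverted output, n4 stuck-at-1, n4 inverted output, n5 stuck-at-1, n5 inverted output}.
Test 2 (P=1, Q=0): fault-free n1=1, n2=1, n3=1, n4=1, n5=1 → 1; observed 0. Eliminates n1 stuck-at-1, n1 inverted output, n4 stuck-at-1, n4 inverted output, n5 stuck-at-1.
Only n5 inverted output is consistent with every test.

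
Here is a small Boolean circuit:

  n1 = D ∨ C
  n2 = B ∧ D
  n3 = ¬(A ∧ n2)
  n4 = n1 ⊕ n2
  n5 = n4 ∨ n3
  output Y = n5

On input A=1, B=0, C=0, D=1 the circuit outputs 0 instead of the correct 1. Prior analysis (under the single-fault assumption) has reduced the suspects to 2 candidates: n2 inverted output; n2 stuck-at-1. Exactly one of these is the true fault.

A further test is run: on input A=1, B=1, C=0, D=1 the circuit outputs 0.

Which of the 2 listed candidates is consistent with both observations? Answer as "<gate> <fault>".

n2 stuck-at-1

Evaluate each candidate on input A=1, B=1, C=0, D=1:
  n2 inverted output: n1=1, n2=0 [inverted output], n3=1, n4=1, n5=1 → 1 — eliminated
  n2 stuck-at-1: n1=1, n2=1 [stuck-at-1], n3=0, n4=0, n5=0 → 0 — matches
Only n2 stuck-at-1 reproduces the observed 0.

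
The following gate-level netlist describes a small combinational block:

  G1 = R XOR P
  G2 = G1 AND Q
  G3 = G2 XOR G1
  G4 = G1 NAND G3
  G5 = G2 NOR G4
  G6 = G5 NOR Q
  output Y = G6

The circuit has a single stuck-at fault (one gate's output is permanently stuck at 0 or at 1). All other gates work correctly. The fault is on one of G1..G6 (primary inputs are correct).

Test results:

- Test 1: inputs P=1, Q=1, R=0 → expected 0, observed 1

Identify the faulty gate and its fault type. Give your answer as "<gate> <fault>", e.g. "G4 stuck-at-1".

G6 stuck-at-1

Fault-free values for test 1 (P=1, Q=1, R=0): G1=1, G2=1, G3=0, G4=1, G5=0, G6=0, giving Y=0. Observed 1.
Test 1: faults giving observed 1 are {G6 stuck-at-1}.
Only G6 stuck-at-1 is consistent with every test.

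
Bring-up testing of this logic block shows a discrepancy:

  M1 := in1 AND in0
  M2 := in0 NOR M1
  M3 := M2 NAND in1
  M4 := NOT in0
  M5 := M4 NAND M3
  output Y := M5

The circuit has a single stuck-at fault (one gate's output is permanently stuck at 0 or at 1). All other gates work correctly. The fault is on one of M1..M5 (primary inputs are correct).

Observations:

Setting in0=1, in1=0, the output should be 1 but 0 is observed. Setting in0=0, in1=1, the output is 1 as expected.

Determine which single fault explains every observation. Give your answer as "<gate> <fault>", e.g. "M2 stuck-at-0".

Fault-free values for test 1 (in0=1, in1=0): M1=0, M2=0, M3=1, M4=0, M5=1, giving Y=1. Observed 0.
Test 1: faults giving observed 0 are {M4 stuck-at-1, M5 stuck-at-0}.
Test 2 (in0=0, in1=1): fault-free M1=0, M2=1, M3=0, M4=1, M5=1 → 1; observed 1. Eliminates M5 stuck-at-0.
Only M4 stuck-at-1 is consistent with every test.

M4 stuck-at-1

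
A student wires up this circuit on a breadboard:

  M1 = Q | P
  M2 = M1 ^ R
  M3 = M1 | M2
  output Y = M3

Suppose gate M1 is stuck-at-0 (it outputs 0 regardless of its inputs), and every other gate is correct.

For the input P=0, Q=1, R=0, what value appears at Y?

Propagate with M1 forced: M1=0 [stuck-at-0], M2=0, M3=0.
So Y = 0. (Without the fault it would be 1.)

0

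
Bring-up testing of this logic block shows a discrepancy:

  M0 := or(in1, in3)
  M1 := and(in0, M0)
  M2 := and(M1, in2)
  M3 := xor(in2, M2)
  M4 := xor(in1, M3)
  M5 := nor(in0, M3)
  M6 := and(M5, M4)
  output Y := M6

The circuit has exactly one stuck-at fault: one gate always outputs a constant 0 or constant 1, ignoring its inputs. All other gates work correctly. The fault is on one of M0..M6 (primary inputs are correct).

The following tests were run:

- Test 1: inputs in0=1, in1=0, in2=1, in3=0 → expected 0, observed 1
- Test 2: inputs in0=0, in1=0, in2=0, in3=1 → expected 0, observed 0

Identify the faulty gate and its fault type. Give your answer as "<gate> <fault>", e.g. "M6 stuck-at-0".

M5 stuck-at-1

Fault-free values for test 1 (in0=1, in1=0, in2=1, in3=0): M0=0, M1=0, M2=0, M3=1, M4=1, M5=0, M6=0, giving Y=0. Observed 1.
Test 1: faults giving observed 1 are {M5 stuck-at-1, M6 stuck-at-1}.
Test 2 (in0=0, in1=0, in2=0, in3=1): fault-free M0=1, M1=0, M2=0, M3=0, M4=0, M5=1, M6=0 → 0; observed 0. Eliminates M6 stuck-at-1.
Only M5 stuck-at-1 is consistent with every test.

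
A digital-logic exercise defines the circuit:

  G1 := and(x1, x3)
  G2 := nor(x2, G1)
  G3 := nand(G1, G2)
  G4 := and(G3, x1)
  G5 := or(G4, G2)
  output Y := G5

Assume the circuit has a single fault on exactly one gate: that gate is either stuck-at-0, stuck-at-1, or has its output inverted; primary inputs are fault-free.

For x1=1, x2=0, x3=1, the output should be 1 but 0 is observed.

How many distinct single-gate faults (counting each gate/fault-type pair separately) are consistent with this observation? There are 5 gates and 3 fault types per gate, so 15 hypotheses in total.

Fault-free: G1=1, G2=0, G3=1, G4=1, G5=1 → 1. Observed 0.
  G1: none of the 3 fault types match ✗
  G2: none of the 3 fault types match ✗
  G3: stuck-at-0, inverted output ✓; others ✗
  G4: stuck-at-0, inverted output ✓; others ✗
  G5: stuck-at-0, inverted output ✓; others ✗
Consistent faults: {G3 stuck-at-0, G3 inverted output, G4 stuck-at-0, G4 inverted output, G5 stuck-at-0, G5 inverted output} — 6 in all.

6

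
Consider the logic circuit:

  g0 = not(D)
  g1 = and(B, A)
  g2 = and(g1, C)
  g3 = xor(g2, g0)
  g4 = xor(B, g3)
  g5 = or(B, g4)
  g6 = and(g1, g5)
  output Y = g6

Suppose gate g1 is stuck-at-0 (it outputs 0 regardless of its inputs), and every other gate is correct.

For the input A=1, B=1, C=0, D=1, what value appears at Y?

0

Propagate with g1 forced: g0=0, g1=0 [stuck-at-0], g2=0, g3=0, g4=1, g5=1, g6=0.
So Y = 0. (Without the fault it would be 1.)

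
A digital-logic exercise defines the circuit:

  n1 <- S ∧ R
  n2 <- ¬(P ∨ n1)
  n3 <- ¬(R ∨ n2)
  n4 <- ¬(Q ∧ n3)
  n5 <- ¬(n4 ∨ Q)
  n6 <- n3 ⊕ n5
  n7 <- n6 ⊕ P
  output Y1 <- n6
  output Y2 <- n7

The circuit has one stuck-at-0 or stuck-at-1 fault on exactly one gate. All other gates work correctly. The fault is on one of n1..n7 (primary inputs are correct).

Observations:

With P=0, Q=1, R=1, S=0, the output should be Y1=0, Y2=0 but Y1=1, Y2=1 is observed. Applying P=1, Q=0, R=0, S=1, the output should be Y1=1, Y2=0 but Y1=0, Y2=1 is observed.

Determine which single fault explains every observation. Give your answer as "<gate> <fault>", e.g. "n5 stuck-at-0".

n5 stuck-at-1

Fault-free values for test 1 (P=0, Q=1, R=1, S=0): n1=0, n2=1, n3=0, n4=1, n5=0, n6=0, n7=0, giving Y1=0, Y2=0. Observed Y1=1, Y2=1.
Test 1: faults giving observed Y1=1, Y2=1 are {n3 stuck-at-1, n5 stuck-at-1, n6 stuck-at-1}.
Test 2 (P=1, Q=0, R=0, S=1): fault-free n1=0, n2=0, n3=1, n4=1, n5=0, n6=1, n7=0 → Y1=1, Y2=0; observed Y1=0, Y2=1. Eliminates n3 stuck-at-1, n6 stuck-at-1.
Only n5 stuck-at-1 is consistent with every test.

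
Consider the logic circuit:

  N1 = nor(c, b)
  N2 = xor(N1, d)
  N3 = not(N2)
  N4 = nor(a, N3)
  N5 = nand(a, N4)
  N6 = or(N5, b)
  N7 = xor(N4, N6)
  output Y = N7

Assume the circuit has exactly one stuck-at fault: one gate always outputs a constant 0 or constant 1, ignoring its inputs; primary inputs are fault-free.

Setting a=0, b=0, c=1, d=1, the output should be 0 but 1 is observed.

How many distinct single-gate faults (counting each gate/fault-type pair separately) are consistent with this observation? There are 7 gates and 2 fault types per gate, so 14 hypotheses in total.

7

Fault-free: N1=0, N2=1, N3=0, N4=1, N5=1, N6=1, N7=0 → 0. Observed 1.
  N1 stuck-at-0: output 0 ✗
  N1 stuck-at-1: output 1 ✓
  N2 stuck-at-0: output 1 ✓
  N2 stuck-at-1: output 0 ✗
  N3 stuck-at-0: output 0 ✗
  N3 stuck-at-1: output 1 ✓
  N4 stuck-at-0: output 1 ✓
  N4 stuck-at-1: output 0 ✗
  N5 stuck-at-0: output 1 ✓
  N5 stuck-at-1: output 0 ✗
  N6 stuck-at-0: output 1 ✓
  N6 stuck-at-1: output 0 ✗
  N7 stuck-at-0: output 0 ✗
  N7 stuck-at-1: output 1 ✓
Consistent faults: {N1 stuck-at-1, N2 stuck-at-0, N3 stuck-at-1, N4 stuck-at-0, N5 stuck-at-0, N6 stuck-at-0, N7 stuck-at-1} — 7 in all.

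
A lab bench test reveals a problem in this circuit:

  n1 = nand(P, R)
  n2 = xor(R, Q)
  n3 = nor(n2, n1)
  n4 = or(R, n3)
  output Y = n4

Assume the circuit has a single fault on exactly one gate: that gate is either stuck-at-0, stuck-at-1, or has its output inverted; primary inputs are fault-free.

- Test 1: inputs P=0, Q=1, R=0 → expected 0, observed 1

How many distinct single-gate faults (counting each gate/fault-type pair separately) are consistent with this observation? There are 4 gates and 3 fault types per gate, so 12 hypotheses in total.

4

Fault-free: n1=1, n2=1, n3=0, n4=0 → 0. Observed 1.
  n1 stuck-at-0: output 0 ✗
  n1 stuck-at-1: output 0 ✗
  n1 inverted output: output 0 ✗
  n2 stuck-at-0: output 0 ✗
  n2 stuck-at-1: output 0 ✗
  n2 inverted output: output 0 ✗
  n3 stuck-at-0: output 0 ✗
  n3 stuck-at-1: output 1 ✓
  n3 inverted output: output 1 ✓
  n4 stuck-at-0: output 0 ✗
  n4 stuck-at-1: output 1 ✓
  n4 inverted output: output 1 ✓
Consistent faults: {n3 stuck-at-1, n3 inverted output, n4 stuck-at-1, n4 inverted output} — 4 in all.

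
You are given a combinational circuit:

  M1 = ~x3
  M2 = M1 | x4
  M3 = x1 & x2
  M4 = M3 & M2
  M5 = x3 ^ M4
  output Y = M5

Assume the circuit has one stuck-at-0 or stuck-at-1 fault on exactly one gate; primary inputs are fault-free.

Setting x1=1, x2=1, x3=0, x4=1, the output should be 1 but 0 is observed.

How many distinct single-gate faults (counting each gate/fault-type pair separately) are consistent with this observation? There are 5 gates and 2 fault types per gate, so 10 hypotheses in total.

Fault-free: M1=1, M2=1, M3=1, M4=1, M5=1 → 1. Observed 0.
  M1 stuck-at-0: output 1 ✗
  M1 stuck-at-1: output 1 ✗
  M2 stuck-at-0: output 0 ✓
  M2 stuck-at-1: output 1 ✗
  M3 stuck-at-0: output 0 ✓
  M3 stuck-at-1: output 1 ✗
  M4 stuck-at-0: output 0 ✓
  M4 stuck-at-1: output 1 ✗
  M5 stuck-at-0: output 0 ✓
  M5 stuck-at-1: output 1 ✗
Consistent faults: {M2 stuck-at-0, M3 stuck-at-0, M4 stuck-at-0, M5 stuck-at-0} — 4 in all.

4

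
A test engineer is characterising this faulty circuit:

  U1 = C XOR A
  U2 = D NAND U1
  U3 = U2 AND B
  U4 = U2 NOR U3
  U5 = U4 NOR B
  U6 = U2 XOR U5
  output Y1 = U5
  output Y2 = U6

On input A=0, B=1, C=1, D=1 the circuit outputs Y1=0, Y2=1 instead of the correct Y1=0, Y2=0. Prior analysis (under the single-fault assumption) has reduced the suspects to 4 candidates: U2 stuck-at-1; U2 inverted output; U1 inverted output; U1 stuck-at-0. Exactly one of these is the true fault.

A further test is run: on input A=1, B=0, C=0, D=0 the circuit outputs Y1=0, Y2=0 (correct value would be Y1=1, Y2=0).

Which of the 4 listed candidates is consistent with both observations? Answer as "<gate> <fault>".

Evaluate each candidate on input A=1, B=0, C=0, D=0:
  U2 stuck-at-1: U1=1, U2=1 [stuck-at-1], U3=0, U4=0, U5=1, U6=0 → Y1=1, Y2=0 — eliminated
  U2 inverted output: U1=1, U2=0 [inverted output], U3=0, U4=1, U5=0, U6=0 → Y1=0, Y2=0 — matches
  U1 inverted output: U1=0 [inverted output], U2=1, U3=0, U4=0, U5=1, U6=0 → Y1=1, Y2=0 — eliminated
  U1 stuck-at-0: U1=0 [stuck-at-0], U2=1, U3=0, U4=0, U5=1, U6=0 → Y1=1, Y2=0 — eliminated
Only U2 inverted output reproduces the observed Y1=0, Y2=0.

U2 inverted output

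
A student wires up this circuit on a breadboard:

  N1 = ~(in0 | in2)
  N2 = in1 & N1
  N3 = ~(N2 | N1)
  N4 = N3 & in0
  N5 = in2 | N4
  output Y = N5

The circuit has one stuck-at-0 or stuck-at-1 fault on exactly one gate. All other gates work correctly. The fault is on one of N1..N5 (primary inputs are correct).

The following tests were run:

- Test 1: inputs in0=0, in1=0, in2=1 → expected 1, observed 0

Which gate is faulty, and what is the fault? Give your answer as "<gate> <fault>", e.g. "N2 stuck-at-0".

N5 stuck-at-0

Fault-free values for test 1 (in0=0, in1=0, in2=1): N1=0, N2=0, N3=1, N4=0, N5=1, giving Y=1. Observed 0.
Test 1: faults giving observed 0 are {N5 stuck-at-0}.
Only N5 stuck-at-0 is consistent with every test.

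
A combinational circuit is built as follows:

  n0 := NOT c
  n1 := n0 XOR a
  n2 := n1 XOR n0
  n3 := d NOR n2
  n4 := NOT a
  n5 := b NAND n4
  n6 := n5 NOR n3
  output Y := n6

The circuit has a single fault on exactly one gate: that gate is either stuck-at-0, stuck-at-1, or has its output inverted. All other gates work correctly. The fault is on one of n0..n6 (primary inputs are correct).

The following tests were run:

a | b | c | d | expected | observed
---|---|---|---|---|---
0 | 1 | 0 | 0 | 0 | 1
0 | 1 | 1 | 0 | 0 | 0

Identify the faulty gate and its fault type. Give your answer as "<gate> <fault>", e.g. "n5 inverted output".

n1 stuck-at-0

Fault-free values for test 1 (a=0, b=1, c=0, d=0): n0=1, n1=1, n2=0, n3=1, n4=1, n5=0, n6=0, giving Y=0. Observed 1.
Test 1: faults giving observed 1 are {n1 stuck-at-0, n1 inverted output, n2 stuck-at-1, n2 inverted output, n3 stuck-at-0, n3 inverted output, n6 stuck-at-1, n6 inverted output}.
Test 2 (a=0, b=1, c=1, d=0): fault-free n0=0, n1=0, n2=0, n3=1, n4=1, n5=0, n6=0 → 0; observed 0. Eliminates n1 inverted output, n2 stuck-at-1, n2 inverted output, n3 stuck-at-0, n3 inverted output, n6 stuck-at-1, n6 inverted output.
Only n1 stuck-at-0 is consistent with every test.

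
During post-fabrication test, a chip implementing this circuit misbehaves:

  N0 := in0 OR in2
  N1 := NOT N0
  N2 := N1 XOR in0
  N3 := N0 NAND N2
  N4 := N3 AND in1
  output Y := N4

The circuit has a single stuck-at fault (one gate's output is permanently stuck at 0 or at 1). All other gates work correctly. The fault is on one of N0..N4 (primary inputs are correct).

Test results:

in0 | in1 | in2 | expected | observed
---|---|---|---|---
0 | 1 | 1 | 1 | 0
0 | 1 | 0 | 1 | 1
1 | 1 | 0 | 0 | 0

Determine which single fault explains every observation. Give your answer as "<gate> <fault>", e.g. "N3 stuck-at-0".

N2 stuck-at-1

Fault-free values for test 1 (in0=0, in1=1, in2=1): N0=1, N1=0, N2=0, N3=1, N4=1, giving Y=1. Observed 0.
Test 1: faults giving observed 0 are {N1 stuck-at-1, N2 stuck-at-1, N3 stuck-at-0, N4 stuck-at-0}.
Test 2 (in0=0, in1=1, in2=0): fault-free N0=0, N1=1, N2=1, N3=1, N4=1 → 1; observed 1. Eliminates N3 stuck-at-0, N4 stuck-at-0.
Test 3 (in0=1, in1=1, in2=0): fault-free N0=1, N1=0, N2=1, N3=0, N4=0 → 0; observed 0. Eliminates N1 stuck-at-1.
Only N2 stuck-at-1 is consistent with every test.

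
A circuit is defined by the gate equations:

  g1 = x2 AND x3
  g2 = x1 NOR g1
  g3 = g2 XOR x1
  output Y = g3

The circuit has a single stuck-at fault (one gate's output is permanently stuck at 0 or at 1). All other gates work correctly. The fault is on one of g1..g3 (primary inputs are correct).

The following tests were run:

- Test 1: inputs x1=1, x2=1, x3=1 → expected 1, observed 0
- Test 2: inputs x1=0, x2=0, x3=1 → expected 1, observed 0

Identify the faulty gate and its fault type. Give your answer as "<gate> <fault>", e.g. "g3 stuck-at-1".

Fault-free values for test 1 (x1=1, x2=1, x3=1): g1=1, g2=0, g3=1, giving Y=1. Observed 0.
Test 1: faults giving observed 0 are {g2 stuck-at-1, g3 stuck-at-0}.
Test 2 (x1=0, x2=0, x3=1): fault-free g1=0, g2=1, g3=1 → 1; observed 0. Eliminates g2 stuck-at-1.
Only g3 stuck-at-0 is consistent with every test.

g3 stuck-at-0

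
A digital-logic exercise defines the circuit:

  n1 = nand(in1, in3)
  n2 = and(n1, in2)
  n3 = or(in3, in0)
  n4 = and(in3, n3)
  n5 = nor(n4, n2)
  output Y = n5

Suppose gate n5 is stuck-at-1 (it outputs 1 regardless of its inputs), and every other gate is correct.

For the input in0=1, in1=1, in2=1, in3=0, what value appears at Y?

Propagate with n5 forced: n1=1, n2=1, n3=1, n4=0, n5=1 [stuck-at-1].
So Y = 1. (Without the fault it would be 0.)

1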